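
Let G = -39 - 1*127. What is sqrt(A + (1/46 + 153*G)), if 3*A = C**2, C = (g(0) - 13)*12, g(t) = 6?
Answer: 7*I*sqrt(995210)/46 ≈ 151.81*I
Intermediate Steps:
G = -166 (G = -39 - 127 = -166)
C = -84 (C = (6 - 13)*12 = -7*12 = -84)
A = 2352 (A = (1/3)*(-84)**2 = (1/3)*7056 = 2352)
sqrt(A + (1/46 + 153*G)) = sqrt(2352 + (1/46 + 153*(-166))) = sqrt(2352 + (1/46 - 25398)) = sqrt(2352 - 1168307/46) = sqrt(-1060115/46) = 7*I*sqrt(995210)/46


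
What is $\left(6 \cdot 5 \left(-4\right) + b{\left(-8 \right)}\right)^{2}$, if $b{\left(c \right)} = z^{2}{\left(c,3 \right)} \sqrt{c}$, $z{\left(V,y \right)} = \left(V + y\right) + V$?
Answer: $-214088 - 81120 i \sqrt{2} \approx -2.1409 \cdot 10^{5} - 1.1472 \cdot 10^{5} i$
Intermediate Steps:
$z{\left(V,y \right)} = y + 2 V$
$b{\left(c \right)} = \sqrt{c} \left(3 + 2 c\right)^{2}$ ($b{\left(c \right)} = \left(3 + 2 c\right)^{2} \sqrt{c} = \sqrt{c} \left(3 + 2 c\right)^{2}$)
$\left(6 \cdot 5 \left(-4\right) + b{\left(-8 \right)}\right)^{2} = \left(6 \cdot 5 \left(-4\right) + \sqrt{-8} \left(3 + 2 \left(-8\right)\right)^{2}\right)^{2} = \left(30 \left(-4\right) + 2 i \sqrt{2} \left(3 - 16\right)^{2}\right)^{2} = \left(-120 + 2 i \sqrt{2} \left(-13\right)^{2}\right)^{2} = \left(-120 + 2 i \sqrt{2} \cdot 169\right)^{2} = \left(-120 + 338 i \sqrt{2}\right)^{2}$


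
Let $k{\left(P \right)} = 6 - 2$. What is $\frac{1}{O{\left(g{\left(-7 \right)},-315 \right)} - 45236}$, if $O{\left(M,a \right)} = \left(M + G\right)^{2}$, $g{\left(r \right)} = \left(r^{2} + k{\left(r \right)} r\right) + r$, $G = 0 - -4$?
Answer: $- \frac{1}{44912} \approx -2.2266 \cdot 10^{-5}$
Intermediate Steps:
$k{\left(P \right)} = 4$
$G = 4$ ($G = 0 + 4 = 4$)
$g{\left(r \right)} = r^{2} + 5 r$ ($g{\left(r \right)} = \left(r^{2} + 4 r\right) + r = r^{2} + 5 r$)
$O{\left(M,a \right)} = \left(4 + M\right)^{2}$ ($O{\left(M,a \right)} = \left(M + 4\right)^{2} = \left(4 + M\right)^{2}$)
$\frac{1}{O{\left(g{\left(-7 \right)},-315 \right)} - 45236} = \frac{1}{\left(4 - 7 \left(5 - 7\right)\right)^{2} - 45236} = \frac{1}{\left(4 - -14\right)^{2} - 45236} = \frac{1}{\left(4 + 14\right)^{2} - 45236} = \frac{1}{18^{2} - 45236} = \frac{1}{324 - 45236} = \frac{1}{-44912} = - \frac{1}{44912}$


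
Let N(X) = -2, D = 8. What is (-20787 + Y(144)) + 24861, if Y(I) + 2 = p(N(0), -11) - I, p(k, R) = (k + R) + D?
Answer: 3923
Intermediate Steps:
p(k, R) = 8 + R + k (p(k, R) = (k + R) + 8 = (R + k) + 8 = 8 + R + k)
Y(I) = -7 - I (Y(I) = -2 + ((8 - 11 - 2) - I) = -2 + (-5 - I) = -7 - I)
(-20787 + Y(144)) + 24861 = (-20787 + (-7 - 1*144)) + 24861 = (-20787 + (-7 - 144)) + 24861 = (-20787 - 151) + 24861 = -20938 + 24861 = 3923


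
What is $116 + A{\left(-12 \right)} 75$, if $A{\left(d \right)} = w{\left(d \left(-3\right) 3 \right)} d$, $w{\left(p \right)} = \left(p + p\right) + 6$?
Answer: $-199684$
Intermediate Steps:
$w{\left(p \right)} = 6 + 2 p$ ($w{\left(p \right)} = 2 p + 6 = 6 + 2 p$)
$A{\left(d \right)} = d \left(6 - 18 d\right)$ ($A{\left(d \right)} = \left(6 + 2 d \left(-3\right) 3\right) d = \left(6 + 2 - 3 d 3\right) d = \left(6 + 2 \left(- 9 d\right)\right) d = \left(6 - 18 d\right) d = d \left(6 - 18 d\right)$)
$116 + A{\left(-12 \right)} 75 = 116 + 6 \left(-12\right) \left(1 - -36\right) 75 = 116 + 6 \left(-12\right) \left(1 + 36\right) 75 = 116 + 6 \left(-12\right) 37 \cdot 75 = 116 - 199800 = -199684$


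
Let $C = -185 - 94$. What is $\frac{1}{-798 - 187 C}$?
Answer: $\frac{1}{51375} \approx 1.9465 \cdot 10^{-5}$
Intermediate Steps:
$C = -279$ ($C = -185 - 94 = -279$)
$\frac{1}{-798 - 187 C} = \frac{1}{-798 - -52173} = \frac{1}{-798 + 52173} = \frac{1}{51375}$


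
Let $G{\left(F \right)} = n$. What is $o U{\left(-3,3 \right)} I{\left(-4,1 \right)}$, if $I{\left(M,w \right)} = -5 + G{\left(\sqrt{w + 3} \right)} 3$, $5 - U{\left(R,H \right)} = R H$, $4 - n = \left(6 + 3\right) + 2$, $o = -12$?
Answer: $4368$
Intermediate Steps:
$n = -7$ ($n = 4 - \left(\left(6 + 3\right) + 2\right) = 4 - \left(9 + 2\right) = 4 - 11 = -7$)
$G{\left(F \right)} = -7$
$U{\left(R,H \right)} = 5 - H R$ ($U{\left(R,H \right)} = 5 - R H = 5 - H R$)
$I{\left(M,w \right)} = -26$ ($I{\left(M,w \right)} = -5 - 21 = -26$)
$o U{\left(-3,3 \right)} I{\left(-4,1 \right)} = - 12 \left(5 - 3 \left(-3\right)\right) \left(-26\right) = - 12 \left(5 + 9\right) \left(-26\right) = \left(-12\right) 14 \left(-26\right) = \left(-168\right) \left(-26\right) = 4368$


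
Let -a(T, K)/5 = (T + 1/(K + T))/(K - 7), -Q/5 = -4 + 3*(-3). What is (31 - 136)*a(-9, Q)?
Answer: -37725/464 ≈ -81.304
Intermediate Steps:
Q = 65 (Q = -5*(-4 + 3*(-3)) = -5*(-4 - 9) = -5*(-13) = 65)
a(T, K) = -5*(T + 1/(K + T))/(-7 + K) (a(T, K) = -5*(T + 1/(K + T))/(K - 7) = -5*(T + 1/(K + T))/(-7 + K))
(31 - 136)*a(-9, Q) = (31 - 136)*(5*(-1 - 1*(-9)**2 - 1*65*(-9))/(65**2 - 7*65 - 7*(-9) + 65*(-9))) = -525*(-1 - 1*81 + 585)/(4225 - 455 + 63 - 585) = -525*(-1 - 81 + 585)/3248 = -525*503/3248 = -105*2515/3248 = -37725/464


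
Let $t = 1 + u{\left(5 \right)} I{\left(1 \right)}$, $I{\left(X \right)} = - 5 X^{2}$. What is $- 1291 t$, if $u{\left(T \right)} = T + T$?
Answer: $63259$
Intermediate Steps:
$u{\left(T \right)} = 2 T$
$t = -49$ ($t = 1 + 2 \cdot 5 \left(- 5 \cdot 1^{2}\right) = 1 + 10 \left(\left(-5\right) 1\right) = 1 + 10 \left(-5\right) = 1 - 50 = -49$)
$- 1291 t = \left(-1291\right) \left(-49\right) = 63259$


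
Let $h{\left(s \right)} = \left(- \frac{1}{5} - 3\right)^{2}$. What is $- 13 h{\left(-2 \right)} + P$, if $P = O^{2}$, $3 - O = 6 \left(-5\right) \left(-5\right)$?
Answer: $\frac{536897}{25} \approx 21476.0$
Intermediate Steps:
$O = -147$ ($O = 3 - 6 \left(-5\right) \left(-5\right) = 3 - \left(-30\right) \left(-5\right) = 3 - 150 = -147$)
$h{\left(s \right)} = \frac{256}{25}$ ($h{\left(s \right)} = \left(\left(-1\right) \frac{1}{5} - 3\right)^{2} = \left(- \frac{1}{5} - 3\right)^{2} = \left(- \frac{16}{5}\right)^{2} = \frac{256}{25}$)
$P = 21609$ ($P = \left(-147\right)^{2} = 21609$)
$- 13 h{\left(-2 \right)} + P = \left(-13\right) \frac{256}{25} + 21609 = - \frac{3328}{25} + 21609 = \frac{536897}{25}$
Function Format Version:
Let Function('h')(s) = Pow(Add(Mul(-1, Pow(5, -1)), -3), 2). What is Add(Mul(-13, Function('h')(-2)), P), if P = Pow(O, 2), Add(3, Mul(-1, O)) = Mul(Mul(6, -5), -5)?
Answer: Rational(536897, 25) ≈ 21476.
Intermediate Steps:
O = -147 (O = Add(3, Mul(-1, Mul(Mul(6, -5), -5))) = Add(3, Mul(-1, Mul(-30, -5))) = Add(3, Mul(-1, 150)) = Add(3, -150) = -147)
Function('h')(s) = Rational(256, 25) (Function('h')(s) = Pow(Add(Mul(-1, Rational(1, 5)), -3), 2) = Pow(Add(Rational(-1, 5), -3), 2) = Pow(Rational(-16, 5), 2) = Rational(256, 25))
P = 21609 (P = Pow(-147, 2) = 21609)
Add(Mul(-13, Function('h')(-2)), P) = Add(Mul(-13, Rational(256, 25)), 21609) = Add(Rational(-3328, 25), 21609) = Rational(536897, 25)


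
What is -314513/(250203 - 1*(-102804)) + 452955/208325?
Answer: 18875072992/14708036655 ≈ 1.2833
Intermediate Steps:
-314513/(250203 - 1*(-102804)) + 452955/208325 = -314513/(250203 + 102804) + 452955*(1/208325) = -314513/353007 + 90591/41665 = 18875072992/14708036655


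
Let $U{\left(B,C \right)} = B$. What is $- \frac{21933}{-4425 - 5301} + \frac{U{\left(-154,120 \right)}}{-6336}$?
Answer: $\frac{1064131}{466848} \approx 2.2794$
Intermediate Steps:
$- \frac{21933}{-4425 - 5301} + \frac{U{\left(-154,120 \right)}}{-6336} = - \frac{21933}{-4425 - 5301} - \frac{154}{-6336} = - \frac{21933}{-4425 - 5301} - - \frac{7}{288} = - \frac{21933}{-9726} + \frac{7}{288} = \left(-21933\right) \left(- \frac{1}{9726}\right) + \frac{7}{288} = \frac{7311}{3242} + \frac{7}{288} = \frac{1064131}{466848}$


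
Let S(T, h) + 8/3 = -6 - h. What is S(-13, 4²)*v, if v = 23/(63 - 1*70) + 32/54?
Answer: 37666/567 ≈ 66.430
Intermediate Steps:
S(T, h) = -26/3 - h (S(T, h) = -8/3 + (-6 - h) = -26/3 - h)
v = -509/189 (v = 23/(63 - 70) + 32*(1/54) = 23/(-7) + 16/27 = 23*(-⅐) + 16/27 = -23/7 + 16/27 = -509/189 ≈ -2.6931)
S(-13, 4²)*v = (-26/3 - 1*4²)*(-509/189) = (-26/3 - 1*16)*(-509/189) = (-26/3 - 16)*(-509/189) = -74/3*(-509/189) = 37666/567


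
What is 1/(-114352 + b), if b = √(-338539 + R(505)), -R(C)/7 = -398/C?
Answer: -57747760/6603742810929 - I*√86334501545/6603742810929 ≈ -8.7447e-6 - 4.4494e-8*I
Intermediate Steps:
R(C) = 2786/C (R(C) = -(-2786)/C = 2786/C)
b = I*√86334501545/505 (b = √(-338539 + 2786/505) = √(-170959409/505) = I*√86334501545/505 ≈ 581.84*I)
1/(-114352 + b) = 1/(-114352 + I*√86334501545/505)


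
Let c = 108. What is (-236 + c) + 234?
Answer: 106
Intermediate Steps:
(-236 + c) + 234 = (-236 + 108) + 234 = -128 + 234 = 106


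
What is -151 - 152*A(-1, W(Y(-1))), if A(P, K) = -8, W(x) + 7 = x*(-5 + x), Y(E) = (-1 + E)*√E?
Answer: 1065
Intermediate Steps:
Y(E) = √E*(-1 + E)
W(x) = -7 + x*(-5 + x)
-151 - 152*A(-1, W(Y(-1))) = -151 - 152*(-8) = -151 + 1216 = 1065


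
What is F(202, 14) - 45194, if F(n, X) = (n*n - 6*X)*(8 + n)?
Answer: 8506006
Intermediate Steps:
F(n, X) = (8 + n)*(n**2 - 6*X) (F(n, X) = (n**2 - 6*X)*(8 + n) = (8 + n)*(n**2 - 6*X))
F(202, 14) - 45194 = (202**3 - 48*14 + 8*202**2 - 6*14*202) - 45194 = (8242408 - 672 + 8*40804 - 16968) - 45194 = (8242408 - 672 + 326432 - 16968) - 45194 = 8551200 - 45194 = 8506006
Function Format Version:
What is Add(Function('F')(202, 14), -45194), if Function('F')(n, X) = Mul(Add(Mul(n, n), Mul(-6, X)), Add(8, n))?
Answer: 8506006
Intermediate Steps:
Function('F')(n, X) = Mul(Add(8, n), Add(Pow(n, 2), Mul(-6, X))) (Function('F')(n, X) = Mul(Add(Pow(n, 2), Mul(-6, X)), Add(8, n)) = Mul(Add(8, n), Add(Pow(n, 2), Mul(-6, X))))
Add(Function('F')(202, 14), -45194) = Add(Add(Pow(202, 3), Mul(-48, 14), Mul(8, Pow(202, 2)), Mul(-6, 14, 202)), -45194) = Add(Add(8242408, -672, Mul(8, 40804), -16968), -45194) = Add(Add(8242408, -672, 326432, -16968), -45194) = Add(8551200, -45194) = 8506006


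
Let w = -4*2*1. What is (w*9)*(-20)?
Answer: 1440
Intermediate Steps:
w = -8 (w = -8*1 = -8)
(w*9)*(-20) = -8*9*(-20) = -72*(-20) = 1440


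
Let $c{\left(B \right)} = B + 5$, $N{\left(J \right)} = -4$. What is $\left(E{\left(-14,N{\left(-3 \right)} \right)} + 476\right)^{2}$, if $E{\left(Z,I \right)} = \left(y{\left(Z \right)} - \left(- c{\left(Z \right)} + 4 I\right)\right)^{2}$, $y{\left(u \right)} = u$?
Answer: $275625$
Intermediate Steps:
$c{\left(B \right)} = 5 + B$
$E{\left(Z,I \right)} = \left(5 - 4 I + 2 Z\right)^{2}$ ($E{\left(Z,I \right)} = \left(Z - \left(-5 - Z + 4 I\right)\right)^{2} = \left(Z + \left(5 + Z - 4 I\right)\right)^{2} = \left(5 - 4 I + 2 Z\right)^{2}$)
$\left(E{\left(-14,N{\left(-3 \right)} \right)} + 476\right)^{2} = \left(\left(5 - -16 + 2 \left(-14\right)\right)^{2} + 476\right)^{2} = \left(\left(5 + 16 - 28\right)^{2} + 476\right)^{2} = \left(\left(-7\right)^{2} + 476\right)^{2} = \left(49 + 476\right)^{2} = 525^{2} = 275625$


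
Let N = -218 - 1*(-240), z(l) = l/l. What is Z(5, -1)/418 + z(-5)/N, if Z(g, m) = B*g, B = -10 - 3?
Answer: -23/209 ≈ -0.11005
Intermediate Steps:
B = -13
z(l) = 1
Z(g, m) = -13*g
N = 22 (N = -218 + 240 = 22)
Z(5, -1)/418 + z(-5)/N = -13*5/418 + 1/22 = -65*1/418 + 1*(1/22) = -65/418 + 1/22 = -23/209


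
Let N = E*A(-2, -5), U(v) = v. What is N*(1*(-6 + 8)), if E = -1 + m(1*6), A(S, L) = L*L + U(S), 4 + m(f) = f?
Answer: 46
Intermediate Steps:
m(f) = -4 + f
A(S, L) = S + L² (A(S, L) = L*L + S = L² + S = S + L²)
E = 1 (E = -1 + (-4 + 1*6) = -1 + (-4 + 6) = -1 + 2 = 1)
N = 23 (N = 1*(-2 + (-5)²) = 1*(-2 + 25) = 1*23 = 23)
N*(1*(-6 + 8)) = 23*(1*(-6 + 8)) = 23*(1*2) = 23*2 = 46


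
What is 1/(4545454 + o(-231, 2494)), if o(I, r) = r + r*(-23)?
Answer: 1/4490586 ≈ 2.2269e-7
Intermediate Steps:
o(I, r) = -22*r (o(I, r) = r - 23*r = -22*r)
1/(4545454 + o(-231, 2494)) = 1/(4545454 - 22*2494) = 1/(4545454 - 54868) = 1/4490586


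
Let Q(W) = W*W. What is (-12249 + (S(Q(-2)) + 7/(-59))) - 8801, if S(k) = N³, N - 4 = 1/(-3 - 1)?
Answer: -79286123/3776 ≈ -20997.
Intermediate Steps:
Q(W) = W²
N = 15/4 (N = 4 + 1/(-3 - 1) = 4 + 1/(-4) = 4 - ¼ = 15/4 ≈ 3.7500)
S(k) = 3375/64 (S(k) = (15/4)³ = 3375/64)
(-12249 + (S(Q(-2)) + 7/(-59))) - 8801 = (-12249 + (3375/64 + 7/(-59))) - 8801 = (-12249 + (3375/64 + 7*(-1/59))) - 8801 = (-12249 + (3375/64 - 7/59)) - 8801 = (-12249 + 198677/3776) - 8801 = -46053547/3776 - 8801 = -79286123/3776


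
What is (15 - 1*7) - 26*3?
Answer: -70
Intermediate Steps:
(15 - 1*7) - 26*3 = (15 - 7) - 78 = 8 - 78 = -70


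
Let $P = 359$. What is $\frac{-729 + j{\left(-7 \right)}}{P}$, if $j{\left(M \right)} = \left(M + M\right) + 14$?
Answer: $- \frac{729}{359} \approx -2.0306$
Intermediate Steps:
$j{\left(M \right)} = 14 + 2 M$ ($j{\left(M \right)} = 2 M + 14 = 14 + 2 M$)
$\frac{-729 + j{\left(-7 \right)}}{P} = \frac{-729 + \left(14 + 2 \left(-7\right)\right)}{359} = \frac{-729 + \left(14 - 14\right)}{359} = \frac{-729 + 0}{359} = \frac{1}{359} \left(-729\right) = - \frac{729}{359}$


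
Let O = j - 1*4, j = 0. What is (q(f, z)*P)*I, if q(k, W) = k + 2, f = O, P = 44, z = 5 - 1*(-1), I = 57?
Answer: -5016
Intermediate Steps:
z = 6 (z = 5 + 1 = 6)
O = -4 (O = 0 - 1*4 = 0 - 4 = -4)
f = -4
q(k, W) = 2 + k
(q(f, z)*P)*I = ((2 - 4)*44)*57 = -2*44*57 = -88*57 = -5016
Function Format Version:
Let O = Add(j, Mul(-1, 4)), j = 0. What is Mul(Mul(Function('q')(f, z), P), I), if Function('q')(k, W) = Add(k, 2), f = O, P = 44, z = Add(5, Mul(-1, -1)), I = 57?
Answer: -5016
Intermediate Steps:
z = 6 (z = Add(5, 1) = 6)
O = -4 (O = Add(0, Mul(-1, 4)) = Add(0, -4) = -4)
f = -4
Function('q')(k, W) = Add(2, k)
Mul(Mul(Function('q')(f, z), P), I) = Mul(Mul(Add(2, -4), 44), 57) = Mul(Mul(-2, 44), 57) = Mul(-88, 57) = -5016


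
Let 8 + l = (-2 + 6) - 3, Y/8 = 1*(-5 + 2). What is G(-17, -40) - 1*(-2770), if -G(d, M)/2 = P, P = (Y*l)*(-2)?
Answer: 3442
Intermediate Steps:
Y = -24 (Y = 8*(1*(-5 + 2)) = 8*(1*(-3)) = 8*(-3) = -24)
l = -7 (l = -8 + ((-2 + 6) - 3) = -8 + (4 - 3) = -8 + 1 = -7)
P = -336 (P = -24*(-7)*(-2) = 168*(-2) = -336)
G(d, M) = 672 (G(d, M) = -2*(-336) = 672)
G(-17, -40) - 1*(-2770) = 672 - 1*(-2770) = 672 + 2770 = 3442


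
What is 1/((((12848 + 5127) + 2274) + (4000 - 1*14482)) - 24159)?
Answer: -1/14392 ≈ -6.9483e-5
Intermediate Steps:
1/((((12848 + 5127) + 2274) + (4000 - 1*14482)) - 24159) = 1/(((17975 + 2274) + (4000 - 14482)) - 24159) = 1/((20249 - 10482) - 24159) = 1/(9767 - 24159) = 1/(-14392) = -1/14392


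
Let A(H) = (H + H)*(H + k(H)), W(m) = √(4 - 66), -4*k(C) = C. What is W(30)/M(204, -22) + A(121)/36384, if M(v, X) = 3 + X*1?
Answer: 14641/24256 - I*√62/19 ≈ 0.6036 - 0.41442*I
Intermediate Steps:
k(C) = -C/4
W(m) = I*√62 (W(m) = √(-62) = I*√62)
M(v, X) = 3 + X
A(H) = 3*H²/2 (A(H) = (H + H)*(H - H/4) = (2*H)*(3*H/4) = 3*H²/2)
W(30)/M(204, -22) + A(121)/36384 = (I*√62)/(3 - 22) + ((3/2)*121²)/36384 = (I*√62)/(-19) + ((3/2)*14641)*(1/36384) = (I*√62)*(-1/19) + (43923/2)*(1/36384) = -I*√62/19 + 14641/24256 = 14641/24256 - I*√62/19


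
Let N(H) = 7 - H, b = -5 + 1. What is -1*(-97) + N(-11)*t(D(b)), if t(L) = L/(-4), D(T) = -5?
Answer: 239/2 ≈ 119.50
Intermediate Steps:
b = -4
t(L) = -L/4 (t(L) = L*(-¼) = -L/4)
-1*(-97) + N(-11)*t(D(b)) = -1*(-97) + (7 - 1*(-11))*(-¼*(-5)) = 97 + (7 + 11)*(5/4) = 97 + 18*(5/4) = 97 + 45/2 = 239/2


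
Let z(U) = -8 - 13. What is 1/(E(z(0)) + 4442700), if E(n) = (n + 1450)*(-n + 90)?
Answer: 1/4601319 ≈ 2.1733e-7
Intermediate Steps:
z(U) = -21
E(n) = (90 - n)*(1450 + n) (E(n) = (1450 + n)*(90 - n) = (90 - n)*(1450 + n))
1/(E(z(0)) + 4442700) = 1/((130500 - 1*(-21)² - 1360*(-21)) + 4442700) = 1/((130500 - 1*441 + 28560) + 4442700) = 1/((130500 - 441 + 28560) + 4442700) = 1/(158619 + 4442700) = 1/4601319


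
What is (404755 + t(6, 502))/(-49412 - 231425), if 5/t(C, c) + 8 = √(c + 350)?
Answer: -79736745/55324889 - 5*√213/110649778 ≈ -1.4412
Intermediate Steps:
t(C, c) = 5/(-8 + √(350 + c)) (t(C, c) = 5/(-8 + √(c + 350)) = 5/(-8 + √(350 + c)))
(404755 + t(6, 502))/(-49412 - 231425) = (404755 + 5/(-8 + √(350 + 502)))/(-49412 - 231425) = (404755 + 5/(-8 + √852))/(-280837) = (404755 + 5/(-8 + 2*√213))*(-1/280837) = -404755/280837 - 5/(280837*(-8 + 2*√213))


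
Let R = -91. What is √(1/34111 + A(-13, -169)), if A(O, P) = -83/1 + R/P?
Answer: I*√16215370868697/443443 ≈ 9.0808*I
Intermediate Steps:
A(O, P) = -83 - 91/P (A(O, P) = -83/1 - 91/P = -83*1 - 91/P = -83 - 91/P)
√(1/34111 + A(-13, -169)) = √(1/34111 + (-83 - 91/(-169))) = √(1/34111 + (-83 - 91*(-1/169))) = √(1/34111 + (-83 + 7/13)) = √(1/34111 - 1072/13) = √(-36566979/443443) = I*√16215370868697/443443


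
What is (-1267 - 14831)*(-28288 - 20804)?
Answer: 790283016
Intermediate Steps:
(-1267 - 14831)*(-28288 - 20804) = -16098*(-49092) = 790283016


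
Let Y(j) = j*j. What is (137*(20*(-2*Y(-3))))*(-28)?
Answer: 1380960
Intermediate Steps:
Y(j) = j²
(137*(20*(-2*Y(-3))))*(-28) = (137*(20*(-2*(-3)²)))*(-28) = (137*(20*(-2*9)))*(-28) = (137*(20*(-18)))*(-28) = (137*(-360))*(-28) = -49320*(-28) = 1380960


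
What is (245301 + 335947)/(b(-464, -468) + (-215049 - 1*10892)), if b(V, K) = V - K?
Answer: -581248/225937 ≈ -2.5726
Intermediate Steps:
(245301 + 335947)/(b(-464, -468) + (-215049 - 1*10892)) = (245301 + 335947)/((-464 - 1*(-468)) + (-215049 - 1*10892)) = 581248/((-464 + 468) + (-215049 - 10892)) = 581248/(4 - 225941) = 581248/(-225937) = 581248*(-1/225937) = -581248/225937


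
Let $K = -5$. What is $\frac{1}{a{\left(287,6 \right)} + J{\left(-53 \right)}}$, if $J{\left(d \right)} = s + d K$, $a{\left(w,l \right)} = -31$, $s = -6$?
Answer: $\frac{1}{228} \approx 0.004386$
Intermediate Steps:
$J{\left(d \right)} = -6 - 5 d$ ($J{\left(d \right)} = -6 + d \left(-5\right) = -6 - 5 d$)
$\frac{1}{a{\left(287,6 \right)} + J{\left(-53 \right)}} = \frac{1}{-31 - -259} = \frac{1}{-31 + \left(-6 + 265\right)} = \frac{1}{-31 + 259} = \frac{1}{228}$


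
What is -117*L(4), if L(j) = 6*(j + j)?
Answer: -5616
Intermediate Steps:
L(j) = 12*j (L(j) = 6*(2*j) = 12*j)
-117*L(4) = -1404*4 = -117*48 = -5616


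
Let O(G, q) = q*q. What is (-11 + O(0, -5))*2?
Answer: 28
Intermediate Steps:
O(G, q) = q²
(-11 + O(0, -5))*2 = (-11 + (-5)²)*2 = (-11 + 25)*2 = 14*2 = 28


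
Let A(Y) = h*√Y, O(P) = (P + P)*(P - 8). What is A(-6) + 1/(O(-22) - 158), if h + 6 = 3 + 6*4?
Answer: 1/1162 + 21*I*√6 ≈ 0.00086058 + 51.439*I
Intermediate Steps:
O(P) = 2*P*(-8 + P) (O(P) = (2*P)*(-8 + P) = 2*P*(-8 + P))
h = 21 (h = -6 + (3 + 6*4) = -6 + (3 + 24) = -6 + 27 = 21)
A(Y) = 21*√Y
A(-6) + 1/(O(-22) - 158) = 21*√(-6) + 1/(2*(-22)*(-8 - 22) - 158) = 21*(I*√6) + 1/(2*(-22)*(-30) - 158) = 21*I*√6 + 1/(1320 - 158) = 21*I*√6 + 1/1162 = 1/1162 + 21*I*√6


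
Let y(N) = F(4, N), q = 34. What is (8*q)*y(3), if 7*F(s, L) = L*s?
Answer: 3264/7 ≈ 466.29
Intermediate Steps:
F(s, L) = L*s/7 (F(s, L) = (L*s)/7 = L*s/7)
y(N) = 4*N/7 (y(N) = (⅐)*N*4 = 4*N/7)
(8*q)*y(3) = (8*34)*((4/7)*3) = 272*(12/7) = 3264/7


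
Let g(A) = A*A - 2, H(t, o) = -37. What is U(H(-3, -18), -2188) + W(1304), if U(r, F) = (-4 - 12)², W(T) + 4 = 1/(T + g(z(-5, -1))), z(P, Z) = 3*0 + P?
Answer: 334405/1327 ≈ 252.00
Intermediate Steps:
z(P, Z) = P (z(P, Z) = 0 + P = P)
g(A) = -2 + A² (g(A) = A² - 2 = -2 + A²)
W(T) = -4 + 1/(23 + T) (W(T) = -4 + 1/(T + (-2 + (-5)²)) = -4 + 1/(T + (-2 + 25)) = -4 + 1/(T + 23) = -4 + 1/(23 + T))
U(r, F) = 256 (U(r, F) = (-16)² = 256)
U(H(-3, -18), -2188) + W(1304) = 256 + (-91 - 4*1304)/(23 + 1304) = 256 + (-91 - 5216)/1327 = 256 + (1/1327)*(-5307) = 256 - 5307/1327 = 334405/1327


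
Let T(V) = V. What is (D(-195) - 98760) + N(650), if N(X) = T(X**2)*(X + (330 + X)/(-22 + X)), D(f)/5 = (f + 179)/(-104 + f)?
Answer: 12918035534380/46943 ≈ 2.7519e+8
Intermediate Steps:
D(f) = 5*(179 + f)/(-104 + f) (D(f) = 5*((f + 179)/(-104 + f)) = 5*((179 + f)/(-104 + f)) = 5*(179 + f)/(-104 + f))
N(X) = X**2*(X + (330 + X)/(-22 + X))
(D(-195) - 98760) + N(650) = (5*(179 - 195)/(-104 - 195) - 98760) + 650**2*(330 + 650**2 - 21*650)/(-22 + 650) = (5*(-16)/(-299) - 98760) + 422500*(330 + 422500 - 13650)/628 = (5*(-1/299)*(-16) - 98760) + 422500*(1/628)*409180 = (80/299 - 98760) + 43219637500/157 = -29529160/299 + 43219637500/157 = 12918035534380/46943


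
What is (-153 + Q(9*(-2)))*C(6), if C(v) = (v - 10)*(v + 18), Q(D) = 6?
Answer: 14112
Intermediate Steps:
C(v) = (-10 + v)*(18 + v)
(-153 + Q(9*(-2)))*C(6) = (-153 + 6)*(-180 + 6**2 + 8*6) = -147*(-180 + 36 + 48) = -147*(-96) = 14112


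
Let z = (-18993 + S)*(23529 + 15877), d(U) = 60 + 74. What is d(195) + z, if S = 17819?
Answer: -46262510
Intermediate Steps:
d(U) = 134
z = -46262644 (z = (-18993 + 17819)*(23529 + 15877) = -1174*39406 = -46262644)
d(195) + z = 134 - 46262644 = -46262510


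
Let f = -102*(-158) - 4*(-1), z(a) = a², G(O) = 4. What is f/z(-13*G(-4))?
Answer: 155/26 ≈ 5.9615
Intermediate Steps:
f = 16120 (f = 16116 + 4 = 16120)
f/z(-13*G(-4)) = 16120/((-13*4)²) = 16120/((-52)²) = 16120/2704 = 16120*(1/2704) = 155/26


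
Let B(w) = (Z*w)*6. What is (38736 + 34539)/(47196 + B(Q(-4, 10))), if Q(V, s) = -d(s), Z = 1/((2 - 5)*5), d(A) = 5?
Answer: 73275/47198 ≈ 1.5525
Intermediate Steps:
Z = -1/15 (Z = (⅕)/(-3) = -⅓*⅕ = -1/15 ≈ -0.066667)
Q(V, s) = -5 (Q(V, s) = -1*5 = -5)
B(w) = -2*w/5 (B(w) = -w/15*6 = -2*w/5)
(38736 + 34539)/(47196 + B(Q(-4, 10))) = (38736 + 34539)/(47196 - ⅖*(-5)) = 73275/(47196 + 2) = 73275/47198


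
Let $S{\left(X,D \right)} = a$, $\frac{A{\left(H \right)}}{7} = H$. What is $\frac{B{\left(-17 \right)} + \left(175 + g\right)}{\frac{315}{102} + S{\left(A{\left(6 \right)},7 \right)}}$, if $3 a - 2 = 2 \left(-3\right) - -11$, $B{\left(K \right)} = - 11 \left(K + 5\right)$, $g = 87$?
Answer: $\frac{40188}{553} \approx 72.673$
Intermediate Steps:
$A{\left(H \right)} = 7 H$
$B{\left(K \right)} = -55 - 11 K$ ($B{\left(K \right)} = - 11 \left(5 + K\right) = -55 - 11 K$)
$a = \frac{7}{3}$ ($a = \frac{2}{3} + \frac{2 \left(-3\right) - -11}{3} = \frac{2}{3} + \frac{-6 + 11}{3} = \frac{2}{3} + \frac{1}{3} \cdot 5 = \frac{2}{3} + \frac{5}{3} = \frac{7}{3} \approx 2.3333$)
$S{\left(X,D \right)} = \frac{7}{3}$
$\frac{B{\left(-17 \right)} + \left(175 + g\right)}{\frac{315}{102} + S{\left(A{\left(6 \right)},7 \right)}} = \frac{\left(-55 - -187\right) + \left(175 + 87\right)}{\frac{315}{102} + \frac{7}{3}} = \frac{\left(-55 + 187\right) + 262}{315 \cdot \frac{1}{102} + \frac{7}{3}} = \frac{132 + 262}{\frac{105}{34} + \frac{7}{3}} = \frac{394}{\frac{553}{102}} = 394 \cdot \frac{102}{553} = \frac{40188}{553}$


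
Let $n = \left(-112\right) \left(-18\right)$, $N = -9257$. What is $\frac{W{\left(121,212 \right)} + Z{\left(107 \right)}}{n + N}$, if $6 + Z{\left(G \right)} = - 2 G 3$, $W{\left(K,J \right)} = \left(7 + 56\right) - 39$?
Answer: $\frac{48}{557} \approx 0.086176$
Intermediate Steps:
$W{\left(K,J \right)} = 24$ ($W{\left(K,J \right)} = 63 - 39 = 24$)
$n = 2016$
$Z{\left(G \right)} = -6 - 6 G$ ($Z{\left(G \right)} = -6 + - 2 G 3 = -6 - 6 G$)
$\frac{W{\left(121,212 \right)} + Z{\left(107 \right)}}{n + N} = \frac{24 - 648}{2016 - 9257} = \frac{24 - 648}{-7241} = \left(24 - 648\right) \left(- \frac{1}{7241}\right) = \left(-624\right) \left(- \frac{1}{7241}\right) = \frac{48}{557}$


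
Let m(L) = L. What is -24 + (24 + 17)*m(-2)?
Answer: -106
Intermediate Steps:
-24 + (24 + 17)*m(-2) = -24 + (24 + 17)*(-2) = -24 + 41*(-2) = -24 - 82 = -106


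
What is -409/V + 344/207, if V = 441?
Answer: 2483/3381 ≈ 0.73440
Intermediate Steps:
-409/V + 344/207 = -409/441 + 344/207 = 2483/3381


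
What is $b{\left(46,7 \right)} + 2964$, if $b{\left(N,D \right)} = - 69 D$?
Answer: $2481$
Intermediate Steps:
$b{\left(46,7 \right)} + 2964 = \left(-69\right) 7 + 2964 = -483 + 2964 = 2481$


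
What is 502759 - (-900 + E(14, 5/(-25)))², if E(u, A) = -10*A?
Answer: -303645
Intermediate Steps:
502759 - (-900 + E(14, 5/(-25)))² = 502759 - (-900 - 50/(-25))² = 502759 - (-900 - 50*(-1)/25)² = 502759 - (-900 - 10*(-⅕))² = 502759 - (-900 + 2)² = 502759 - 1*(-898)² = 502759 - 1*806404 = 502759 - 806404 = -303645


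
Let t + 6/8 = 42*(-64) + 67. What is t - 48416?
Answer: -204151/4 ≈ -51038.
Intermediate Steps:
t = -10487/4 (t = -3/4 + (42*(-64) + 67) = -3/4 + (-2688 + 67) = -3/4 - 2621 = -10487/4 ≈ -2621.8)
t - 48416 = -10487/4 - 48416 = -204151/4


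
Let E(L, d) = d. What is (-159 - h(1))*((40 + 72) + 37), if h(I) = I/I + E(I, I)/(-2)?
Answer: -47531/2 ≈ -23766.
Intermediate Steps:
h(I) = 1 - I/2 (h(I) = I/I + I/(-2) = 1 + I*(-1/2) = 1 - I/2)
(-159 - h(1))*((40 + 72) + 37) = (-159 - (1 - 1/2*1))*((40 + 72) + 37) = (-159 - (1 - 1/2))*(112 + 37) = (-159 - 1*1/2)*149 = (-159 - 1/2)*149 = -319/2*149 = -47531/2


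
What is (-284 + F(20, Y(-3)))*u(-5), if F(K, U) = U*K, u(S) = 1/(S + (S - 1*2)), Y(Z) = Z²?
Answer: 26/3 ≈ 8.6667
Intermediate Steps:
u(S) = 1/(-2 + 2*S) (u(S) = 1/(S + (S - 2)) = 1/(S + (-2 + S)) = 1/(-2 + 2*S))
F(K, U) = K*U
(-284 + F(20, Y(-3)))*u(-5) = (-284 + 20*(-3)²)*(1/(2*(-1 - 5))) = (-284 + 20*9)*((½)/(-6)) = (-284 + 180)*((½)*(-⅙)) = -104*(-1/12) = 26/3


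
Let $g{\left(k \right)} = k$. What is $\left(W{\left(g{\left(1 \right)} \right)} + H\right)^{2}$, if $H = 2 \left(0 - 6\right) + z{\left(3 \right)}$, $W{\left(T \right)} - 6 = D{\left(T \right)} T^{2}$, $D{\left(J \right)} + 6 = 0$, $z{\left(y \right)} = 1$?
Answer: $121$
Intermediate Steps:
$D{\left(J \right)} = -6$ ($D{\left(J \right)} = -6 + 0 = -6$)
$W{\left(T \right)} = 6 - 6 T^{2}$
$H = -11$ ($H = 2 \left(0 - 6\right) + 1 = 2 \left(-6\right) + 1 = -12 + 1 = -11$)
$\left(W{\left(g{\left(1 \right)} \right)} + H\right)^{2} = \left(\left(6 - 6 \cdot 1^{2}\right) - 11\right)^{2} = \left(\left(6 - 6\right) - 11\right)^{2} = \left(0 - 11\right)^{2} = \left(-11\right)^{2} = 121$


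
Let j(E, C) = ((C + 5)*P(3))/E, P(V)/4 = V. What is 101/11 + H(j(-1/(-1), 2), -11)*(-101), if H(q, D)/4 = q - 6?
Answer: -346531/11 ≈ -31503.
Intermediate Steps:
P(V) = 4*V
j(E, C) = (60 + 12*C)/E (j(E, C) = ((C + 5)*(4*3))/E = ((5 + C)*12)/E = (60 + 12*C)/E)
H(q, D) = -24 + 4*q (H(q, D) = 4*(q - 6) = 4*(-6 + q) = -24 + 4*q)
101/11 + H(j(-1/(-1), 2), -11)*(-101) = 101/11 + (-24 + 4*(12*(5 + 2)/((-1/(-1)))))*(-101) = 101*(1/11) + (-24 + 4*(12*7/(-1*(-1))))*(-101) = 101/11 + (-24 + 4*(12*7/1))*(-101) = 101/11 + (-24 + 4*(12*1*7))*(-101) = 101/11 + (-24 + 4*84)*(-101) = 101/11 + (-24 + 336)*(-101) = 101/11 + 312*(-101) = 101/11 - 31512 = -346531/11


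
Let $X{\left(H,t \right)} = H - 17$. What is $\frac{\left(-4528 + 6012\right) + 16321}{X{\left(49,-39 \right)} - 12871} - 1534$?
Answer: $- \frac{19712831}{12839} \approx -1535.4$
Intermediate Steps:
$X{\left(H,t \right)} = -17 + H$ ($X{\left(H,t \right)} = H - 17 = -17 + H$)
$\frac{\left(-4528 + 6012\right) + 16321}{X{\left(49,-39 \right)} - 12871} - 1534 = \frac{\left(-4528 + 6012\right) + 16321}{\left(-17 + 49\right) - 12871} - 1534 = \frac{1484 + 16321}{32 - 12871} - 1534 = \frac{17805}{-12839} - 1534 = 17805 \left(- \frac{1}{12839}\right) - 1534 = - \frac{17805}{12839} - 1534 = - \frac{19712831}{12839}$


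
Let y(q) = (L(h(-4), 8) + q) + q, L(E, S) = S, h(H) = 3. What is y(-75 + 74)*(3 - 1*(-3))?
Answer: 36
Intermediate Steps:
y(q) = 8 + 2*q (y(q) = (8 + q) + q = 8 + 2*q)
y(-75 + 74)*(3 - 1*(-3)) = (8 + 2*(-75 + 74))*(3 - 1*(-3)) = (8 + 2*(-1))*(3 + 3) = (8 - 2)*6 = 6*6 = 36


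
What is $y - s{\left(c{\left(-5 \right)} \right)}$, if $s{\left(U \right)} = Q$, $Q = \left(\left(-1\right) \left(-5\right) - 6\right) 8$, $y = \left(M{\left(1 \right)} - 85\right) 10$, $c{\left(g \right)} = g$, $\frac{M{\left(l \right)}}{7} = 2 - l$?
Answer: $-772$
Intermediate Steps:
$M{\left(l \right)} = 14 - 7 l$ ($M{\left(l \right)} = 7 \left(2 - l\right) = 14 - 7 l$)
$y = -780$ ($y = \left(\left(14 - 7\right) - 85\right) 10 = \left(7 - 85\right) 10 = \left(-78\right) 10 = -780$)
$Q = -8$ ($Q = \left(5 - 6\right) 8 = \left(-1\right) 8 = -8$)
$s{\left(U \right)} = -8$
$y - s{\left(c{\left(-5 \right)} \right)} = -780 - -8 = -780 + 8 = -772$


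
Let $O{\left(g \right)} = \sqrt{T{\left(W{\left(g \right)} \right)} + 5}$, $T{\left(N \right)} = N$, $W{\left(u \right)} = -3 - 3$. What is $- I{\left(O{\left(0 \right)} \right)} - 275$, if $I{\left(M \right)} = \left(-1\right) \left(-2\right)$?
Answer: $-277$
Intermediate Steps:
$W{\left(u \right)} = -6$
$O{\left(g \right)} = i$ ($O{\left(g \right)} = \sqrt{-6 + 5} = \sqrt{-1} = i$)
$I{\left(M \right)} = 2$
$- I{\left(O{\left(0 \right)} \right)} - 275 = \left(-1\right) 2 - 275 = -2 - 275 = -277$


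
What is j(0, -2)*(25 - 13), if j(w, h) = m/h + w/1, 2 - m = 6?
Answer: 24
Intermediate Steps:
m = -4 (m = 2 - 1*6 = 2 - 6 = -4)
j(w, h) = w - 4/h (j(w, h) = -4/h + w/1 = -4/h + w*1 = -4/h + w = w - 4/h)
j(0, -2)*(25 - 13) = (0 - 4/(-2))*(25 - 13) = (0 - 4*(-½))*12 = (0 + 2)*12 = 2*12 = 24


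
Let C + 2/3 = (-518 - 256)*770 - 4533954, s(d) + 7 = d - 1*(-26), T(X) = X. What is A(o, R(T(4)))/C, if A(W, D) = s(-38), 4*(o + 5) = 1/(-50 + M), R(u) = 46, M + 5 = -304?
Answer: 57/15389804 ≈ 3.7037e-6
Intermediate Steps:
M = -309 (M = -5 - 304 = -309)
s(d) = 19 + d (s(d) = -7 + (d - 1*(-26)) = -7 + (d + 26) = -7 + (26 + d) = 19 + d)
o = -7181/1436 (o = -5 + 1/(4*(-50 - 309)) = -5 + (1/4)/(-359) = -5 + (1/4)*(-1/359) = -5 - 1/1436 = -7181/1436 ≈ -5.0007)
A(W, D) = -19 (A(W, D) = 19 - 38 = -19)
C = -15389804/3 (C = -2/3 + ((-518 - 256)*770 - 4533954) = -2/3 + (-774*770 - 4533954) = -2/3 + (-595980 - 4533954) = -2/3 - 5129934 = -15389804/3 ≈ -5.1299e+6)
A(o, R(T(4)))/C = -19/(-15389804/3) = -19*(-3/15389804) = 57/15389804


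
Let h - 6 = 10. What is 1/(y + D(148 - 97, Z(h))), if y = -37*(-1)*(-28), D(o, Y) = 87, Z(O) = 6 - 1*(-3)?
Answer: -1/949 ≈ -0.0010537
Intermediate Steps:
h = 16 (h = 6 + 10 = 16)
Z(O) = 9 (Z(O) = 6 + 3 = 9)
y = -1036 (y = 37*(-28) = -1036)
1/(y + D(148 - 97, Z(h))) = 1/(-1036 + 87) = 1/(-949) = -1/949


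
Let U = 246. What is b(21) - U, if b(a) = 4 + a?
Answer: -221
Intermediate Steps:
b(21) - U = (4 + 21) - 1*246 = 25 - 246 = -221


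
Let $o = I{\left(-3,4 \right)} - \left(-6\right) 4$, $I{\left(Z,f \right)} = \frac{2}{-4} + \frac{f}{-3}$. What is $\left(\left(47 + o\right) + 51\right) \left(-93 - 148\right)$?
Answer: $- \frac{173761}{6} \approx -28960.0$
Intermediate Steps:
$I{\left(Z,f \right)} = - \frac{1}{2} - \frac{f}{3}$ ($I{\left(Z,f \right)} = 2 \left(- \frac{1}{4}\right) + f \left(- \frac{1}{3}\right) = - \frac{1}{2} - \frac{f}{3}$)
$o = \frac{133}{6}$ ($o = \left(- \frac{1}{2} - \frac{4}{3}\right) - \left(-6\right) 4 = \left(- \frac{1}{2} - \frac{4}{3}\right) - -24 = - \frac{11}{6} + 24 = \frac{133}{6} \approx 22.167$)
$\left(\left(47 + o\right) + 51\right) \left(-93 - 148\right) = \left(\left(47 + \frac{133}{6}\right) + 51\right) \left(-93 - 148\right) = \left(\frac{415}{6} + 51\right) \left(-93 - 148\right) = \frac{721}{6} \left(-241\right) = - \frac{173761}{6}$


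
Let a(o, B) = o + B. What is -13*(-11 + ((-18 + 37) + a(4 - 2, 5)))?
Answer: -195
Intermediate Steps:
a(o, B) = B + o
-13*(-11 + ((-18 + 37) + a(4 - 2, 5))) = -13*(-11 + ((-18 + 37) + (5 + (4 - 2)))) = -13*(-11 + (19 + (5 + 2))) = -13*(-11 + (19 + 7)) = -13*(-11 + 26) = -13*15 = -195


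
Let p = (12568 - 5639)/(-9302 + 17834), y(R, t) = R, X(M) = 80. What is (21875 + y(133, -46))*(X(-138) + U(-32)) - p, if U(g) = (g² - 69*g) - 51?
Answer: 612325319887/8532 ≈ 7.1768e+7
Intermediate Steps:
U(g) = -51 + g² - 69*g
p = 6929/8532 ≈ 0.81212
(21875 + y(133, -46))*(X(-138) + U(-32)) - p = (21875 + 133)*(80 + (-51 + (-32)² - 69*(-32))) - 1*6929/8532 = 22008*(80 + (-51 + 1024 + 2208)) - 6929/8532 = 22008*(80 + 3181) - 6929/8532 = 22008*3261 - 6929/8532 = 71768088 - 6929/8532 = 612325319887/8532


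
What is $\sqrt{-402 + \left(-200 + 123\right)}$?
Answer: $i \sqrt{479} \approx 21.886 i$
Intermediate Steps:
$\sqrt{-402 + \left(-200 + 123\right)} = \sqrt{-402 - 77} = \sqrt{-479} = i \sqrt{479}$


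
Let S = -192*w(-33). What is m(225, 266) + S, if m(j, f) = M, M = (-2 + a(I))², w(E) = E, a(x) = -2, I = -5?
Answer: 6352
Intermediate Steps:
M = 16 (M = (-2 - 2)² = (-4)² = 16)
m(j, f) = 16
S = 6336 (S = -192*(-33) = 6336)
m(225, 266) + S = 16 + 6336 = 6352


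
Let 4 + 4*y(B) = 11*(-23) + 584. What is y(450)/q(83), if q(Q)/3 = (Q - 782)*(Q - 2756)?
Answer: 109/7473708 ≈ 1.4584e-5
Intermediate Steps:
y(B) = 327/4 (y(B) = -1 + (11*(-23) + 584)/4 = -1 + (-253 + 584)/4 = -1 + (1/4)*331 = -1 + 331/4 = 327/4)
q(Q) = 3*(-2756 + Q)*(-782 + Q) (q(Q) = 3*((Q - 782)*(Q - 2756)) = 3*((-782 + Q)*(-2756 + Q)) = 3*((-2756 + Q)*(-782 + Q)) = 3*(-2756 + Q)*(-782 + Q))
y(450)/q(83) = 327/(4*(6465576 - 10614*83 + 3*83**2)) = 327/(4*(6465576 - 880962 + 3*6889)) = 327/(4*(6465576 - 880962 + 20667)) = (327/4)/5605281 = (327/4)*(1/5605281) = 109/7473708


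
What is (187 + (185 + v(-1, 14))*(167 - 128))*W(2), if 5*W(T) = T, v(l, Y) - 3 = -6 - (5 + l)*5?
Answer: 2602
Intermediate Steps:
v(l, Y) = -28 - 5*l (v(l, Y) = 3 + (-6 - (5 + l)*5) = 3 + (-6 - (25 + 5*l)) = 3 + (-6 + (-25 - 5*l)) = 3 + (-31 - 5*l) = -28 - 5*l)
W(T) = T/5
(187 + (185 + v(-1, 14))*(167 - 128))*W(2) = (187 + (185 + (-28 - 5*(-1)))*(167 - 128))*((⅕)*2) = (187 + (185 + (-28 + 5))*39)*(⅖) = (187 + (185 - 23)*39)*(⅖) = (187 + 162*39)*(⅖) = (187 + 6318)*(⅖) = 6505*(⅖) = 2602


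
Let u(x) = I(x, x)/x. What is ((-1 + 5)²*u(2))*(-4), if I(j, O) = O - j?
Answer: 0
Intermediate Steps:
u(x) = 0 (u(x) = (x - x)/x = 0/x = 0)
((-1 + 5)²*u(2))*(-4) = ((-1 + 5)²*0)*(-4) = (4²*0)*(-4) = (16*0)*(-4) = 0*(-4) = 0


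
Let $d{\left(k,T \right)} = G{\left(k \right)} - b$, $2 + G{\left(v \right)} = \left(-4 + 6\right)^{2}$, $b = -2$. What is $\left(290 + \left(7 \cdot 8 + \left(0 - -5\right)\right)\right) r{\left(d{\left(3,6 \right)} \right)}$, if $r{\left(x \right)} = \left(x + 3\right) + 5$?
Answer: $4212$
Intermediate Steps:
$G{\left(v \right)} = 2$ ($G{\left(v \right)} = -2 + \left(-4 + 6\right)^{2} = -2 + 2^{2} = -2 + 4 = 2$)
$d{\left(k,T \right)} = 4$ ($d{\left(k,T \right)} = 2 - -2 = 2 + 2 = 4$)
$r{\left(x \right)} = 8 + x$ ($r{\left(x \right)} = \left(3 + x\right) + 5 = 8 + x$)
$\left(290 + \left(7 \cdot 8 + \left(0 - -5\right)\right)\right) r{\left(d{\left(3,6 \right)} \right)} = \left(290 + \left(7 \cdot 8 + \left(0 - -5\right)\right)\right) \left(8 + 4\right) = \left(290 + \left(56 + \left(0 + 5\right)\right)\right) 12 = \left(290 + \left(56 + 5\right)\right) 12 = \left(290 + 61\right) 12 = 351 \cdot 12 = 4212$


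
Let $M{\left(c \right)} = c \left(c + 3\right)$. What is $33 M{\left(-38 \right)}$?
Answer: $43890$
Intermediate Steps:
$M{\left(c \right)} = c \left(3 + c\right)$
$33 M{\left(-38 \right)} = 33 \left(- 38 \left(3 - 38\right)\right) = 33 \left(\left(-38\right) \left(-35\right)\right) = 33 \cdot 1330 = 43890$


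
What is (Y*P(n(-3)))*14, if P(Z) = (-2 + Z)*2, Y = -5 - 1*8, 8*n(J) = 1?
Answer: 1365/2 ≈ 682.50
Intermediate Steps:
n(J) = ⅛ (n(J) = (⅛)*1 = ⅛)
Y = -13 (Y = -5 - 8 = -13)
P(Z) = -4 + 2*Z
(Y*P(n(-3)))*14 = -13*(-4 + 2*(⅛))*14 = -13*(-4 + ¼)*14 = -13*(-15/4)*14 = (195/4)*14 = 1365/2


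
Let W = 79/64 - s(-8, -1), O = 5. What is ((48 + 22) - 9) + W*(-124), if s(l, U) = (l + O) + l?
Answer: -23297/16 ≈ -1456.1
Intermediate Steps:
s(l, U) = 5 + 2*l (s(l, U) = (l + 5) + l = (5 + l) + l = 5 + 2*l)
W = 783/64 (W = 79/64 - (5 + 2*(-8)) = 79*(1/64) - (5 - 16) = 79/64 - 1*(-11) = 79/64 + 11 = 783/64 ≈ 12.234)
((48 + 22) - 9) + W*(-124) = ((48 + 22) - 9) + (783/64)*(-124) = (70 - 9) - 24273/16 = 61 - 24273/16 = -23297/16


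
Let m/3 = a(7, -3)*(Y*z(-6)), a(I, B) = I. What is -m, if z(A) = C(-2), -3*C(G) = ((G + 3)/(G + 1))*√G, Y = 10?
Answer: -70*I*√2 ≈ -98.995*I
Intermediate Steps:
C(G) = -√G*(3 + G)/(3*(1 + G)) (C(G) = -(G + 3)/(G + 1)*√G/3 = -(3 + G)/(1 + G)*√G/3 = -√G*(3 + G)/(3*(1 + G)))
z(A) = I*√2/3 (z(A) = √(-2)*(-3 - 1*(-2))/(3*(1 - 2)) = (⅓)*(I*√2)*(-3 + 2)/(-1) = (⅓)*(I*√2)*(-1)*(-1) = I*√2/3)
m = 70*I*√2 (m = 3*(7*(10*(I*√2/3))) = 3*(7*(10*I*√2/3)) = 3*(70*I*√2/3) = 70*I*√2 ≈ 98.995*I)
-m = -70*I*√2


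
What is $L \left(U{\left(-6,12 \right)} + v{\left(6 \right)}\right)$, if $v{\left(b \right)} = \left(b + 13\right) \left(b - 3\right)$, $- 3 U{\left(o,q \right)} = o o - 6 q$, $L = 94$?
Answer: $6486$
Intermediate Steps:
$U{\left(o,q \right)} = 2 q - \frac{o^{2}}{3}$ ($U{\left(o,q \right)} = - \frac{o o - 6 q}{3} = - \frac{o^{2} - 6 q}{3} = 2 q - \frac{o^{2}}{3}$)
$v{\left(b \right)} = \left(-3 + b\right) \left(13 + b\right)$ ($v{\left(b \right)} = \left(13 + b\right) \left(-3 + b\right) = \left(-3 + b\right) \left(13 + b\right)$)
$L \left(U{\left(-6,12 \right)} + v{\left(6 \right)}\right) = 94 \left(\left(2 \cdot 12 - \frac{\left(-6\right)^{2}}{3}\right) + \left(-39 + 6^{2} + 10 \cdot 6\right)\right) = 94 \left(\left(24 - 12\right) + \left(-39 + 36 + 60\right)\right) = 94 \left(\left(24 - 12\right) + 57\right) = 94 \left(12 + 57\right) = 94 \cdot 69 = 6486$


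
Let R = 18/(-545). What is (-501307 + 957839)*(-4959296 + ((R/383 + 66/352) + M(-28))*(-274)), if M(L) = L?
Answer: -943731952058940617/417470 ≈ -2.2606e+12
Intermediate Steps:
R = -18/545 (R = 18*(-1/545) = -18/545 ≈ -0.033028)
(-501307 + 957839)*(-4959296 + ((R/383 + 66/352) + M(-28))*(-274)) = (-501307 + 957839)*(-4959296 + ((-18/545/383 + 66/352) - 28)*(-274)) = 456532*(-4959296 + ((-18/545*1/383 + 66*(1/352)) - 28)*(-274)) = 456532*(-4959296 + ((-18/208735 + 3/16) - 28)*(-274)) = 456532*(-4959296 + (625917/3339760 - 28)*(-274)) = 456532*(-4959296 - 92887363/3339760*(-274)) = 456532*(-4959296 + 12725568731/1669880) = 456532*(-8268703635749/1669880) = -943731952058940617/417470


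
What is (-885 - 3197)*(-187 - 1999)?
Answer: 8923252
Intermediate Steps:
(-885 - 3197)*(-187 - 1999) = -4082*(-2186) = 8923252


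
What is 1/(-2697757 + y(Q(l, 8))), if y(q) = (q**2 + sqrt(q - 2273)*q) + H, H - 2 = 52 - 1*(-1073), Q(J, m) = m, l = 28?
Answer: -1348283/3635734168658 - 2*I*sqrt(2265)/1817867084329 ≈ -3.7084e-7 - 5.236e-11*I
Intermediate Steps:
H = 1127 (H = 2 + (52 - 1*(-1073)) = 2 + (52 + 1073) = 2 + 1125 = 1127)
y(q) = 1127 + q**2 + q*sqrt(-2273 + q) (y(q) = (q**2 + sqrt(q - 2273)*q) + 1127 = (q**2 + sqrt(-2273 + q)*q) + 1127 = (q**2 + q*sqrt(-2273 + q)) + 1127 = 1127 + q**2 + q*sqrt(-2273 + q))
1/(-2697757 + y(Q(l, 8))) = 1/(-2697757 + (1127 + 8**2 + 8*sqrt(-2273 + 8))) = 1/(-2697757 + (1127 + 64 + 8*sqrt(-2265))) = 1/(-2697757 + (1127 + 64 + 8*(I*sqrt(2265)))) = 1/(-2697757 + (1127 + 64 + 8*I*sqrt(2265))) = 1/(-2697757 + (1191 + 8*I*sqrt(2265))) = 1/(-2696566 + 8*I*sqrt(2265))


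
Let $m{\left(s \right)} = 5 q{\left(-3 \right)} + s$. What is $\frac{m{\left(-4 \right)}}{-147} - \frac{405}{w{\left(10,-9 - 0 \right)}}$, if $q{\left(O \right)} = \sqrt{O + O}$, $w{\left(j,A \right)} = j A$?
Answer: $\frac{1331}{294} - \frac{5 i \sqrt{6}}{147} \approx 4.5272 - 0.083316 i$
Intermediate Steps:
$w{\left(j,A \right)} = A j$
$q{\left(O \right)} = \sqrt{2} \sqrt{O}$ ($q{\left(O \right)} = \sqrt{2 O} = \sqrt{2} \sqrt{O}$)
$m{\left(s \right)} = s + 5 i \sqrt{6}$ ($m{\left(s \right)} = 5 \sqrt{2} \sqrt{-3} + s = 5 \sqrt{2} i \sqrt{3} + s = 5 i \sqrt{6} + s = s + 5 i \sqrt{6}$)
$\frac{m{\left(-4 \right)}}{-147} - \frac{405}{w{\left(10,-9 - 0 \right)}} = \frac{-4 + 5 i \sqrt{6}}{-147} - \frac{405}{\left(-9 - 0\right) 10} = \left(-4 + 5 i \sqrt{6}\right) \left(- \frac{1}{147}\right) - \frac{405}{\left(-9 + 0\right) 10} = \left(\frac{4}{147} - \frac{5 i \sqrt{6}}{147}\right) - \frac{405}{\left(-9\right) 10} = \left(\frac{4}{147} - \frac{5 i \sqrt{6}}{147}\right) - \frac{405}{-90} = \left(\frac{4}{147} - \frac{5 i \sqrt{6}}{147}\right) - - \frac{9}{2} = \left(\frac{4}{147} - \frac{5 i \sqrt{6}}{147}\right) + \frac{9}{2} = \frac{1331}{294} - \frac{5 i \sqrt{6}}{147}$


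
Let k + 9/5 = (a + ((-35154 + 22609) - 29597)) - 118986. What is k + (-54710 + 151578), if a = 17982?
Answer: -231399/5 ≈ -46280.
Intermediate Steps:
k = -715739/5 (k = -9/5 + ((17982 + ((-35154 + 22609) - 29597)) - 118986) = -9/5 + ((17982 + (-12545 - 29597)) - 118986) = -9/5 + ((17982 - 42142) - 118986) = -9/5 + (-24160 - 118986) = -9/5 - 143146 = -715739/5 ≈ -1.4315e+5)
k + (-54710 + 151578) = -715739/5 + (-54710 + 151578) = -715739/5 + 96868 = -231399/5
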